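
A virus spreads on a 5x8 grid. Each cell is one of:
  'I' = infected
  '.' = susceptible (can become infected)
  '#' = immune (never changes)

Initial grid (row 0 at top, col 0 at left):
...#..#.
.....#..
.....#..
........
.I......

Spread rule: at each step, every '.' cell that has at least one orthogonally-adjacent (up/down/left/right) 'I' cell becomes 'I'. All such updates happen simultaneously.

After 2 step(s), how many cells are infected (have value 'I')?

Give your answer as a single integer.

Answer: 8

Derivation:
Step 0 (initial): 1 infected
Step 1: +3 new -> 4 infected
Step 2: +4 new -> 8 infected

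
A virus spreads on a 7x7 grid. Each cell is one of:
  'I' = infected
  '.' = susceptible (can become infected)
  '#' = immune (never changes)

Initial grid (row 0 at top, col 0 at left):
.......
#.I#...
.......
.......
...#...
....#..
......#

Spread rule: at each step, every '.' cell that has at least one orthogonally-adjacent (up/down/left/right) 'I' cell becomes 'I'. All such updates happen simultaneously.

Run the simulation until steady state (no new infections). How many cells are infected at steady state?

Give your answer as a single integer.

Answer: 44

Derivation:
Step 0 (initial): 1 infected
Step 1: +3 new -> 4 infected
Step 2: +5 new -> 9 infected
Step 3: +7 new -> 16 infected
Step 4: +7 new -> 23 infected
Step 5: +9 new -> 32 infected
Step 6: +6 new -> 38 infected
Step 7: +4 new -> 42 infected
Step 8: +2 new -> 44 infected
Step 9: +0 new -> 44 infected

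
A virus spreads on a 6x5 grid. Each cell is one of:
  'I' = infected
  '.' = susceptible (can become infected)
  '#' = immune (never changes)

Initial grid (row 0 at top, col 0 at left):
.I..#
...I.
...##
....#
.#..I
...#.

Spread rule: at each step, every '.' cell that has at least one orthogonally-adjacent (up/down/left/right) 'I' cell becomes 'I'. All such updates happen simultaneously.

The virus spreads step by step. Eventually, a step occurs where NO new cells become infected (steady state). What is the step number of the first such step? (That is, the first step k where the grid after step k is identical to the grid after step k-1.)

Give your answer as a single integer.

Answer: 6

Derivation:
Step 0 (initial): 3 infected
Step 1: +8 new -> 11 infected
Step 2: +5 new -> 16 infected
Step 3: +4 new -> 20 infected
Step 4: +2 new -> 22 infected
Step 5: +2 new -> 24 infected
Step 6: +0 new -> 24 infected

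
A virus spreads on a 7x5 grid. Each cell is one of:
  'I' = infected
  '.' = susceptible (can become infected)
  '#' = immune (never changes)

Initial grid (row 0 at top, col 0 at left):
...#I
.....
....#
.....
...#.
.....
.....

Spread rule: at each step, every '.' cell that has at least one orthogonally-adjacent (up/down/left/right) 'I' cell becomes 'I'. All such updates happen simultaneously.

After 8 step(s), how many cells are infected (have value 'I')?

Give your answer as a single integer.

Answer: 28

Derivation:
Step 0 (initial): 1 infected
Step 1: +1 new -> 2 infected
Step 2: +1 new -> 3 infected
Step 3: +2 new -> 5 infected
Step 4: +4 new -> 9 infected
Step 5: +5 new -> 14 infected
Step 6: +5 new -> 19 infected
Step 7: +4 new -> 23 infected
Step 8: +5 new -> 28 infected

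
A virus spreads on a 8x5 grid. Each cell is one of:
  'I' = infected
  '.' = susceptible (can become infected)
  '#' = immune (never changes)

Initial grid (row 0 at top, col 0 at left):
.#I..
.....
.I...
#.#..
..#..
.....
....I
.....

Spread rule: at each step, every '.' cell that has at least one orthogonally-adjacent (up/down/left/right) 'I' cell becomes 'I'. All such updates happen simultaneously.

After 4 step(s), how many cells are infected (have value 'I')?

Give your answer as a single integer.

Step 0 (initial): 3 infected
Step 1: +9 new -> 12 infected
Step 2: +9 new -> 21 infected
Step 3: +11 new -> 32 infected
Step 4: +3 new -> 35 infected

Answer: 35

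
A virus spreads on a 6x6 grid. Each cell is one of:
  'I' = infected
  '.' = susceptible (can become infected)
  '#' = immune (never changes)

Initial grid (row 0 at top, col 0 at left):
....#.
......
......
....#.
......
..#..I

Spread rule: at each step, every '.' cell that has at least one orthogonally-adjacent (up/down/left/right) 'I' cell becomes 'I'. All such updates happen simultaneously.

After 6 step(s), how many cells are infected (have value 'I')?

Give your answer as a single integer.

Step 0 (initial): 1 infected
Step 1: +2 new -> 3 infected
Step 2: +3 new -> 6 infected
Step 3: +2 new -> 8 infected
Step 4: +4 new -> 12 infected
Step 5: +5 new -> 17 infected
Step 6: +5 new -> 22 infected

Answer: 22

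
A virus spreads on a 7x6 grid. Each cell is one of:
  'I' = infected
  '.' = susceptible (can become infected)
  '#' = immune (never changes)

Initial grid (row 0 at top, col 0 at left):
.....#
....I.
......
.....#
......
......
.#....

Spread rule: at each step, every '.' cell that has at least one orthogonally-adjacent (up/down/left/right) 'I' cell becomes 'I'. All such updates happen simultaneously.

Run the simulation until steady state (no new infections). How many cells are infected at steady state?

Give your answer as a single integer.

Step 0 (initial): 1 infected
Step 1: +4 new -> 5 infected
Step 2: +5 new -> 10 infected
Step 3: +5 new -> 15 infected
Step 4: +7 new -> 22 infected
Step 5: +7 new -> 29 infected
Step 6: +5 new -> 34 infected
Step 7: +3 new -> 37 infected
Step 8: +1 new -> 38 infected
Step 9: +1 new -> 39 infected
Step 10: +0 new -> 39 infected

Answer: 39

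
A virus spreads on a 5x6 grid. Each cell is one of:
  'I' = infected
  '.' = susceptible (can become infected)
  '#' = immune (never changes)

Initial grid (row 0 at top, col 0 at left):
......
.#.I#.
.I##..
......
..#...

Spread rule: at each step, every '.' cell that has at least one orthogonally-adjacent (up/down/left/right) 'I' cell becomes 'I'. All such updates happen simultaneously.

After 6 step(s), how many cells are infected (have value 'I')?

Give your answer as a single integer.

Answer: 25

Derivation:
Step 0 (initial): 2 infected
Step 1: +4 new -> 6 infected
Step 2: +6 new -> 12 infected
Step 3: +5 new -> 17 infected
Step 4: +3 new -> 20 infected
Step 5: +4 new -> 24 infected
Step 6: +1 new -> 25 infected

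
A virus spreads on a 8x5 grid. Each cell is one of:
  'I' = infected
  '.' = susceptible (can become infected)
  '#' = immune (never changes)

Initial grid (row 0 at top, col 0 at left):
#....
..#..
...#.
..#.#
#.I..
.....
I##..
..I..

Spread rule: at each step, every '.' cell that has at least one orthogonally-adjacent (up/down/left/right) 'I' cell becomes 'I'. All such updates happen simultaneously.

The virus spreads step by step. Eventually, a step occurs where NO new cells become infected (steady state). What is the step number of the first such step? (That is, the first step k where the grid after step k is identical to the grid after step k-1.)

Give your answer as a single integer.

Step 0 (initial): 3 infected
Step 1: +7 new -> 10 infected
Step 2: +7 new -> 17 infected
Step 3: +4 new -> 21 infected
Step 4: +3 new -> 24 infected
Step 5: +2 new -> 26 infected
Step 6: +1 new -> 27 infected
Step 7: +1 new -> 28 infected
Step 8: +2 new -> 30 infected
Step 9: +1 new -> 31 infected
Step 10: +1 new -> 32 infected
Step 11: +0 new -> 32 infected

Answer: 11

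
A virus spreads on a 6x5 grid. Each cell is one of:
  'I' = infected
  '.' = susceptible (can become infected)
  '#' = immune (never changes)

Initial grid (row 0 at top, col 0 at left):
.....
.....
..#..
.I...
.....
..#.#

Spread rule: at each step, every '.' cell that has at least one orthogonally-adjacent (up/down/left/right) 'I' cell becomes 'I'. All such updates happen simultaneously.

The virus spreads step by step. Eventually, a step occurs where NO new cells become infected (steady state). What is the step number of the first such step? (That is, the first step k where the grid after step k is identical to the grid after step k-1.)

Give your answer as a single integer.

Answer: 7

Derivation:
Step 0 (initial): 1 infected
Step 1: +4 new -> 5 infected
Step 2: +6 new -> 11 infected
Step 3: +7 new -> 18 infected
Step 4: +6 new -> 24 infected
Step 5: +2 new -> 26 infected
Step 6: +1 new -> 27 infected
Step 7: +0 new -> 27 infected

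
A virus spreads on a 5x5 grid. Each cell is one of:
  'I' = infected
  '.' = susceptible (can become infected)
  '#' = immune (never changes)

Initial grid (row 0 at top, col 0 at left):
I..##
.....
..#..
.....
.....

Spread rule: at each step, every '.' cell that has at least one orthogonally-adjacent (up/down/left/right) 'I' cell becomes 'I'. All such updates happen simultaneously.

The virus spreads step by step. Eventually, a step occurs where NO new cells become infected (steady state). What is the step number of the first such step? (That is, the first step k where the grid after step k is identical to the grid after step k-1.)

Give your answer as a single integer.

Step 0 (initial): 1 infected
Step 1: +2 new -> 3 infected
Step 2: +3 new -> 6 infected
Step 3: +3 new -> 9 infected
Step 4: +3 new -> 12 infected
Step 5: +4 new -> 16 infected
Step 6: +3 new -> 19 infected
Step 7: +2 new -> 21 infected
Step 8: +1 new -> 22 infected
Step 9: +0 new -> 22 infected

Answer: 9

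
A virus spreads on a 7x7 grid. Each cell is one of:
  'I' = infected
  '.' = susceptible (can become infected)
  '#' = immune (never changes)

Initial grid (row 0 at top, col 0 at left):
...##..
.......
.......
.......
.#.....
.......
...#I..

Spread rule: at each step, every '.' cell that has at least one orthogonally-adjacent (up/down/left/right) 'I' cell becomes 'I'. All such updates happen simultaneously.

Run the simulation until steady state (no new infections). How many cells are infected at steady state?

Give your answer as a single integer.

Answer: 45

Derivation:
Step 0 (initial): 1 infected
Step 1: +2 new -> 3 infected
Step 2: +4 new -> 7 infected
Step 3: +5 new -> 12 infected
Step 4: +7 new -> 19 infected
Step 5: +7 new -> 26 infected
Step 6: +7 new -> 33 infected
Step 7: +5 new -> 38 infected
Step 8: +4 new -> 42 infected
Step 9: +2 new -> 44 infected
Step 10: +1 new -> 45 infected
Step 11: +0 new -> 45 infected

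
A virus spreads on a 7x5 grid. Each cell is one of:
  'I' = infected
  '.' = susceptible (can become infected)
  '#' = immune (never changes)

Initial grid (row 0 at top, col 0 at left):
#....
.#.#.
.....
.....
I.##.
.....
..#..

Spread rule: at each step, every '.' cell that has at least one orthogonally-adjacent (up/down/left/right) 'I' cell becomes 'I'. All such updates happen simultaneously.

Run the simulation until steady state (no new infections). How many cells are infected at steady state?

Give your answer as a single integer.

Step 0 (initial): 1 infected
Step 1: +3 new -> 4 infected
Step 2: +4 new -> 8 infected
Step 3: +5 new -> 13 infected
Step 4: +3 new -> 16 infected
Step 5: +5 new -> 21 infected
Step 6: +4 new -> 25 infected
Step 7: +3 new -> 28 infected
Step 8: +1 new -> 29 infected
Step 9: +0 new -> 29 infected

Answer: 29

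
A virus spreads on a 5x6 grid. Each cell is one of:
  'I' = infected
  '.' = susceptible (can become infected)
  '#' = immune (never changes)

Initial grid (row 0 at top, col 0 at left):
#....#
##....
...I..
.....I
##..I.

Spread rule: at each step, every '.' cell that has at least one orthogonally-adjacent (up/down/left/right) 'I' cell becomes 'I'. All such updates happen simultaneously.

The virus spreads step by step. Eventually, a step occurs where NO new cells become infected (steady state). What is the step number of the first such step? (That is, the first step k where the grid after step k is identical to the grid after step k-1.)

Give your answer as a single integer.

Answer: 5

Derivation:
Step 0 (initial): 3 infected
Step 1: +8 new -> 11 infected
Step 2: +7 new -> 18 infected
Step 3: +4 new -> 22 infected
Step 4: +2 new -> 24 infected
Step 5: +0 new -> 24 infected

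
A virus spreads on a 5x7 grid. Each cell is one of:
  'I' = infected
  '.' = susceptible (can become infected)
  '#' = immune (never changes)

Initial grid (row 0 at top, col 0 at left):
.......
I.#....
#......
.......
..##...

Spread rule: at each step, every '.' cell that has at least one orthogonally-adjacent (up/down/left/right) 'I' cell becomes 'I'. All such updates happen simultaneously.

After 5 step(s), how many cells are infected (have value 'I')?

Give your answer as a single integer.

Step 0 (initial): 1 infected
Step 1: +2 new -> 3 infected
Step 2: +2 new -> 5 infected
Step 3: +3 new -> 8 infected
Step 4: +5 new -> 13 infected
Step 5: +5 new -> 18 infected

Answer: 18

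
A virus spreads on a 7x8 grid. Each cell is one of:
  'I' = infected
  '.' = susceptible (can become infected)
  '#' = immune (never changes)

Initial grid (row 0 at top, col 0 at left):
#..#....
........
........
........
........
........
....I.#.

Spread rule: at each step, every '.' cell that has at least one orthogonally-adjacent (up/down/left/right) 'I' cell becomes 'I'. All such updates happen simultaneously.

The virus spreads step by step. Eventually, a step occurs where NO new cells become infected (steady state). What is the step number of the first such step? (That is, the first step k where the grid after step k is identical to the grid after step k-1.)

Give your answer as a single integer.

Answer: 10

Derivation:
Step 0 (initial): 1 infected
Step 1: +3 new -> 4 infected
Step 2: +4 new -> 8 infected
Step 3: +6 new -> 14 infected
Step 4: +8 new -> 22 infected
Step 5: +9 new -> 31 infected
Step 6: +8 new -> 39 infected
Step 7: +6 new -> 45 infected
Step 8: +5 new -> 50 infected
Step 9: +3 new -> 53 infected
Step 10: +0 new -> 53 infected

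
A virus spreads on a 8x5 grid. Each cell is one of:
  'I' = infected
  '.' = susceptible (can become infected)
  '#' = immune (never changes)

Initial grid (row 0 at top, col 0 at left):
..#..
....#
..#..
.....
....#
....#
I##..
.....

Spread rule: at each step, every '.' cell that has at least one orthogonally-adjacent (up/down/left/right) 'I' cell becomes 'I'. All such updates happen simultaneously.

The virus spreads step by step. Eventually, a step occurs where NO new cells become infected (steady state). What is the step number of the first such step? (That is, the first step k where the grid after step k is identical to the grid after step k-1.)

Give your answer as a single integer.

Answer: 11

Derivation:
Step 0 (initial): 1 infected
Step 1: +2 new -> 3 infected
Step 2: +3 new -> 6 infected
Step 3: +4 new -> 10 infected
Step 4: +5 new -> 15 infected
Step 5: +6 new -> 21 infected
Step 6: +4 new -> 25 infected
Step 7: +4 new -> 29 infected
Step 8: +2 new -> 31 infected
Step 9: +1 new -> 32 infected
Step 10: +1 new -> 33 infected
Step 11: +0 new -> 33 infected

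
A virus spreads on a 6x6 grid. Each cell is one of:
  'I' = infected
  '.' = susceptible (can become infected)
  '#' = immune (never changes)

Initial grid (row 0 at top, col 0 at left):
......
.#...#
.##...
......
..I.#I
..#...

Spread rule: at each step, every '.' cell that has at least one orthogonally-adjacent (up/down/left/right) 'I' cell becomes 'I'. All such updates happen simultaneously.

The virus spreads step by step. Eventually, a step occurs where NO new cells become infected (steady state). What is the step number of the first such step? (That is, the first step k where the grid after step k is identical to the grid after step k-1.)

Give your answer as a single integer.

Answer: 8

Derivation:
Step 0 (initial): 2 infected
Step 1: +5 new -> 7 infected
Step 2: +8 new -> 15 infected
Step 3: +4 new -> 19 infected
Step 4: +3 new -> 22 infected
Step 5: +4 new -> 26 infected
Step 6: +3 new -> 29 infected
Step 7: +1 new -> 30 infected
Step 8: +0 new -> 30 infected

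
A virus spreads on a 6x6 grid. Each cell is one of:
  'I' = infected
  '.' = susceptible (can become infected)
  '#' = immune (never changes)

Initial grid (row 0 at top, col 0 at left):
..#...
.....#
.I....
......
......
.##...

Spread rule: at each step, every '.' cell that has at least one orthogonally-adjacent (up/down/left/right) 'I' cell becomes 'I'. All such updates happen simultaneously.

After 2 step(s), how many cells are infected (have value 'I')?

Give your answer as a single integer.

Step 0 (initial): 1 infected
Step 1: +4 new -> 5 infected
Step 2: +7 new -> 12 infected

Answer: 12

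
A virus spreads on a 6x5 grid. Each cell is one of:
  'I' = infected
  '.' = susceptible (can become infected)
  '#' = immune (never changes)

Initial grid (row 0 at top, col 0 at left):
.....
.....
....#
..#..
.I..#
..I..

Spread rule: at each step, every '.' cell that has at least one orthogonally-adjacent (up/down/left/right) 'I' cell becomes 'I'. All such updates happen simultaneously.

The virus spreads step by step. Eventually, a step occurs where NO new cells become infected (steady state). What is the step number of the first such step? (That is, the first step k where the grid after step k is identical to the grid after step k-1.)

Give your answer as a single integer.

Answer: 8

Derivation:
Step 0 (initial): 2 infected
Step 1: +5 new -> 7 infected
Step 2: +5 new -> 12 infected
Step 3: +4 new -> 16 infected
Step 4: +5 new -> 21 infected
Step 5: +3 new -> 24 infected
Step 6: +2 new -> 26 infected
Step 7: +1 new -> 27 infected
Step 8: +0 new -> 27 infected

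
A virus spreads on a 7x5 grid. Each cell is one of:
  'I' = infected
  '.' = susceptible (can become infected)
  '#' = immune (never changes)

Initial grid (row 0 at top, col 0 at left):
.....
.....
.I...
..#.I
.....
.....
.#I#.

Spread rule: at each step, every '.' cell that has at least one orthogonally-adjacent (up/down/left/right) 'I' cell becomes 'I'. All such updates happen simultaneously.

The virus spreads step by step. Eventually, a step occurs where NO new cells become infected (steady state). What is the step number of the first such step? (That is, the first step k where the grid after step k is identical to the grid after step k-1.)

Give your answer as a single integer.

Answer: 5

Derivation:
Step 0 (initial): 3 infected
Step 1: +8 new -> 11 infected
Step 2: +12 new -> 23 infected
Step 3: +7 new -> 30 infected
Step 4: +2 new -> 32 infected
Step 5: +0 new -> 32 infected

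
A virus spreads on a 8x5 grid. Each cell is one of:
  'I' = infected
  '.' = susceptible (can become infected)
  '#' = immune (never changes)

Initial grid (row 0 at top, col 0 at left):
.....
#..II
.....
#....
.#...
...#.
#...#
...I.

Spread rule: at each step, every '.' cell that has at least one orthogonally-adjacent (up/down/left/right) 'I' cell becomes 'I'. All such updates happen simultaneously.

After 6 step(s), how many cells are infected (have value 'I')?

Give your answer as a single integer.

Answer: 34

Derivation:
Step 0 (initial): 3 infected
Step 1: +8 new -> 11 infected
Step 2: +7 new -> 18 infected
Step 3: +8 new -> 26 infected
Step 4: +6 new -> 32 infected
Step 5: +1 new -> 33 infected
Step 6: +1 new -> 34 infected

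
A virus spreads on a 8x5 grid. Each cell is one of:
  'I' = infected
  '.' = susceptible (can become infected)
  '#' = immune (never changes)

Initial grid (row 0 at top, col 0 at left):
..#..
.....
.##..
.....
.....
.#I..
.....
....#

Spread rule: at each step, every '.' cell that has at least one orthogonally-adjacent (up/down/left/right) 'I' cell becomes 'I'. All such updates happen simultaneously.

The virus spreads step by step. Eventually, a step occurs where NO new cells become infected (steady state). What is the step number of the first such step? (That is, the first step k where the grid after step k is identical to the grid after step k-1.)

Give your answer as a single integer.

Step 0 (initial): 1 infected
Step 1: +3 new -> 4 infected
Step 2: +7 new -> 11 infected
Step 3: +8 new -> 19 infected
Step 4: +5 new -> 24 infected
Step 5: +3 new -> 27 infected
Step 6: +4 new -> 31 infected
Step 7: +3 new -> 34 infected
Step 8: +1 new -> 35 infected
Step 9: +0 new -> 35 infected

Answer: 9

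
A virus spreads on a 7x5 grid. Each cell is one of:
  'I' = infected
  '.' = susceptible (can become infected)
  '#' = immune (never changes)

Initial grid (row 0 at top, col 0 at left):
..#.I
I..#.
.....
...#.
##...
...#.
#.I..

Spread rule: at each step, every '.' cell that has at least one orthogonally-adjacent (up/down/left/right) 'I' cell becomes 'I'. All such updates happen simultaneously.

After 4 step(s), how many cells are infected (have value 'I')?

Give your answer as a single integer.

Step 0 (initial): 3 infected
Step 1: +8 new -> 11 infected
Step 2: +8 new -> 19 infected
Step 3: +8 new -> 27 infected
Step 4: +1 new -> 28 infected

Answer: 28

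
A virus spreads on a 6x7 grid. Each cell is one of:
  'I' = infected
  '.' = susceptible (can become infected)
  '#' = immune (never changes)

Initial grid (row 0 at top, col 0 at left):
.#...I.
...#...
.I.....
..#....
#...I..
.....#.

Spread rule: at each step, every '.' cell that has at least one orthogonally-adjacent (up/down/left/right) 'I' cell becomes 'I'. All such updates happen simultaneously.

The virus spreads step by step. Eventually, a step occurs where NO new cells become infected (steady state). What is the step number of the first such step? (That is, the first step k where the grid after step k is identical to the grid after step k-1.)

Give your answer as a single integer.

Answer: 5

Derivation:
Step 0 (initial): 3 infected
Step 1: +11 new -> 14 infected
Step 2: +15 new -> 29 infected
Step 3: +7 new -> 36 infected
Step 4: +1 new -> 37 infected
Step 5: +0 new -> 37 infected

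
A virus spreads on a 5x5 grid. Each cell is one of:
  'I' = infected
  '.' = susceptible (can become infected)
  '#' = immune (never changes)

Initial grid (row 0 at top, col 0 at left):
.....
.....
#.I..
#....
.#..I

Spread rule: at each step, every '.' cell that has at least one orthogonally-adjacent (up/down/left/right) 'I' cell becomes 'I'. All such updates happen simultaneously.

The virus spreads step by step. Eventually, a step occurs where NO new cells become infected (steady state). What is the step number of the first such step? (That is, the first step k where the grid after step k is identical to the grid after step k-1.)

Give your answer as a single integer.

Step 0 (initial): 2 infected
Step 1: +6 new -> 8 infected
Step 2: +7 new -> 15 infected
Step 3: +4 new -> 19 infected
Step 4: +2 new -> 21 infected
Step 5: +0 new -> 21 infected

Answer: 5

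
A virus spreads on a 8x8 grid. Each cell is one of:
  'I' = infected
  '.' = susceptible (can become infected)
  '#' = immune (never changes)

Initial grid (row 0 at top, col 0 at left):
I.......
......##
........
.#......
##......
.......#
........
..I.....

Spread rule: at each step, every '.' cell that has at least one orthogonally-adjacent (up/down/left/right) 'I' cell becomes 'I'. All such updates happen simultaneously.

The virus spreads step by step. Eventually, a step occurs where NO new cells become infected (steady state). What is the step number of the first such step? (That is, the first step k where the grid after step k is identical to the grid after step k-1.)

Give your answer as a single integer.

Answer: 10

Derivation:
Step 0 (initial): 2 infected
Step 1: +5 new -> 7 infected
Step 2: +8 new -> 15 infected
Step 3: +10 new -> 25 infected
Step 4: +9 new -> 34 infected
Step 5: +8 new -> 42 infected
Step 6: +7 new -> 49 infected
Step 7: +4 new -> 53 infected
Step 8: +3 new -> 56 infected
Step 9: +2 new -> 58 infected
Step 10: +0 new -> 58 infected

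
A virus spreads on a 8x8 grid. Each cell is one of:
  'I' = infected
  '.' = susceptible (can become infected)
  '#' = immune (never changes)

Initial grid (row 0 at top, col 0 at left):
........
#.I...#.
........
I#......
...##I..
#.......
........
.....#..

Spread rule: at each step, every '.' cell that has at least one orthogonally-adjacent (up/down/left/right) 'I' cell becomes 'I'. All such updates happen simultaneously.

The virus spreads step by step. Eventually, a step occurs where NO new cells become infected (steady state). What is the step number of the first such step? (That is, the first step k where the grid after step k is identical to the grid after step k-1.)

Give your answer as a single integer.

Answer: 7

Derivation:
Step 0 (initial): 3 infected
Step 1: +9 new -> 12 infected
Step 2: +14 new -> 26 infected
Step 3: +13 new -> 39 infected
Step 4: +8 new -> 47 infected
Step 5: +7 new -> 54 infected
Step 6: +3 new -> 57 infected
Step 7: +0 new -> 57 infected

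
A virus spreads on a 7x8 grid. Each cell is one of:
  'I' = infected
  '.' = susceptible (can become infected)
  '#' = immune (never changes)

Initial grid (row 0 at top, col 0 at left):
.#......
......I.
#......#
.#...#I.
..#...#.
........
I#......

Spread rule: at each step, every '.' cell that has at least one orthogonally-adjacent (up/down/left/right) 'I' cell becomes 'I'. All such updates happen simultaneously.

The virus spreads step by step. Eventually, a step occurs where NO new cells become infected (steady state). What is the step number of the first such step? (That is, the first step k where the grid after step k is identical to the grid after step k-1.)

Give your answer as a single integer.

Step 0 (initial): 3 infected
Step 1: +6 new -> 9 infected
Step 2: +7 new -> 16 infected
Step 3: +7 new -> 23 infected
Step 4: +8 new -> 31 infected
Step 5: +10 new -> 41 infected
Step 6: +6 new -> 47 infected
Step 7: +1 new -> 48 infected
Step 8: +0 new -> 48 infected

Answer: 8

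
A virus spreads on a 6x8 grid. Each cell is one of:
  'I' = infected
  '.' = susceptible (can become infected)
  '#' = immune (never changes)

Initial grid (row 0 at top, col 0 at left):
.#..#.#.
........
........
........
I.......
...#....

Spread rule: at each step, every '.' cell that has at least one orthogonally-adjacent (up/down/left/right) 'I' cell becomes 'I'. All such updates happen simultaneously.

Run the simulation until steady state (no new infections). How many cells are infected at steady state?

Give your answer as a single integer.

Step 0 (initial): 1 infected
Step 1: +3 new -> 4 infected
Step 2: +4 new -> 8 infected
Step 3: +5 new -> 13 infected
Step 4: +5 new -> 18 infected
Step 5: +5 new -> 23 infected
Step 6: +6 new -> 29 infected
Step 7: +6 new -> 35 infected
Step 8: +4 new -> 39 infected
Step 9: +3 new -> 42 infected
Step 10: +1 new -> 43 infected
Step 11: +1 new -> 44 infected
Step 12: +0 new -> 44 infected

Answer: 44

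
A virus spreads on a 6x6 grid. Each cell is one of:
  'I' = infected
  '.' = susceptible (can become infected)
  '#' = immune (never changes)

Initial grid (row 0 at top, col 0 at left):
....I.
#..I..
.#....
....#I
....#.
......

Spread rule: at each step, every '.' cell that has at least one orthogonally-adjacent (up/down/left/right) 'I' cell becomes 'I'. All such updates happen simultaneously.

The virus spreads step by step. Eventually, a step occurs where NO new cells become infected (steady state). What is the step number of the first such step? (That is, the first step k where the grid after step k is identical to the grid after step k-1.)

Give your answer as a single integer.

Answer: 8

Derivation:
Step 0 (initial): 3 infected
Step 1: +7 new -> 10 infected
Step 2: +7 new -> 17 infected
Step 3: +4 new -> 21 infected
Step 4: +4 new -> 25 infected
Step 5: +3 new -> 28 infected
Step 6: +3 new -> 31 infected
Step 7: +1 new -> 32 infected
Step 8: +0 new -> 32 infected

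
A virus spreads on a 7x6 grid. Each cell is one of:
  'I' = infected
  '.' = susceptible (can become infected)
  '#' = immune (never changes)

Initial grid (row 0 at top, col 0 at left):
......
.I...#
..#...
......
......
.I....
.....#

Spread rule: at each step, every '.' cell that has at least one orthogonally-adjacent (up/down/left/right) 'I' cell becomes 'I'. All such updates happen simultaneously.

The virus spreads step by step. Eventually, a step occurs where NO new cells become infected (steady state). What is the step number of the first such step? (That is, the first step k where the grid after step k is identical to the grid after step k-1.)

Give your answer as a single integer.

Step 0 (initial): 2 infected
Step 1: +8 new -> 10 infected
Step 2: +10 new -> 20 infected
Step 3: +8 new -> 28 infected
Step 4: +6 new -> 34 infected
Step 5: +4 new -> 38 infected
Step 6: +1 new -> 39 infected
Step 7: +0 new -> 39 infected

Answer: 7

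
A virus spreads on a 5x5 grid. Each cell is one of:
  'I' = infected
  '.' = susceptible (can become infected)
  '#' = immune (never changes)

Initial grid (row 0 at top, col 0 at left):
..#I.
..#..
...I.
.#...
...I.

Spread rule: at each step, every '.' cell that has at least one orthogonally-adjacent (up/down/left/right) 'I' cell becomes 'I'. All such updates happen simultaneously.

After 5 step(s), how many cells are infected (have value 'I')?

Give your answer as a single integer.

Step 0 (initial): 3 infected
Step 1: +7 new -> 10 infected
Step 2: +5 new -> 15 infected
Step 3: +3 new -> 18 infected
Step 4: +3 new -> 21 infected
Step 5: +1 new -> 22 infected

Answer: 22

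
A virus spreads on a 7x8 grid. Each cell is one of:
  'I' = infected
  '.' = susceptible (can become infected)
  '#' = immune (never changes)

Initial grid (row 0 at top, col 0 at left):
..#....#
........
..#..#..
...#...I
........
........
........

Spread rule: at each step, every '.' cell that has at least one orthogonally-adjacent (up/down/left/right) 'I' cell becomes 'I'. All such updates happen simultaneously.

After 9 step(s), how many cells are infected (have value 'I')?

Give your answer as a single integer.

Step 0 (initial): 1 infected
Step 1: +3 new -> 4 infected
Step 2: +5 new -> 9 infected
Step 3: +5 new -> 14 infected
Step 4: +6 new -> 20 infected
Step 5: +6 new -> 26 infected
Step 6: +5 new -> 31 infected
Step 7: +6 new -> 37 infected
Step 8: +5 new -> 42 infected
Step 9: +6 new -> 48 infected

Answer: 48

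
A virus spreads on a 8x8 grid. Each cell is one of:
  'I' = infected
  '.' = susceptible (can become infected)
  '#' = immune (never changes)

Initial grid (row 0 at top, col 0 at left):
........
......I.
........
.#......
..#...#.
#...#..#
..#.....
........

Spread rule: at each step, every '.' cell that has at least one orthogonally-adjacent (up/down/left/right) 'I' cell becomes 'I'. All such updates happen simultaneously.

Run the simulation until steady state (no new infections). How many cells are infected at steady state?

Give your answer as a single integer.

Answer: 57

Derivation:
Step 0 (initial): 1 infected
Step 1: +4 new -> 5 infected
Step 2: +6 new -> 11 infected
Step 3: +5 new -> 16 infected
Step 4: +6 new -> 22 infected
Step 5: +6 new -> 28 infected
Step 6: +7 new -> 35 infected
Step 7: +6 new -> 41 infected
Step 8: +6 new -> 47 infected
Step 9: +4 new -> 51 infected
Step 10: +3 new -> 54 infected
Step 11: +2 new -> 56 infected
Step 12: +1 new -> 57 infected
Step 13: +0 new -> 57 infected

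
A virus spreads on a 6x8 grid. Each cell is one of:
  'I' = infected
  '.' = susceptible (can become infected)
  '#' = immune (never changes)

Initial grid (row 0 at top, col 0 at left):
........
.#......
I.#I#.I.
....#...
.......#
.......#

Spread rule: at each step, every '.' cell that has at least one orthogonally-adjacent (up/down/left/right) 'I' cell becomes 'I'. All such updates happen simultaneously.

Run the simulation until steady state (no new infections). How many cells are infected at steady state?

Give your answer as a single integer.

Step 0 (initial): 3 infected
Step 1: +9 new -> 12 infected
Step 2: +14 new -> 26 infected
Step 3: +12 new -> 38 infected
Step 4: +4 new -> 42 infected
Step 5: +0 new -> 42 infected

Answer: 42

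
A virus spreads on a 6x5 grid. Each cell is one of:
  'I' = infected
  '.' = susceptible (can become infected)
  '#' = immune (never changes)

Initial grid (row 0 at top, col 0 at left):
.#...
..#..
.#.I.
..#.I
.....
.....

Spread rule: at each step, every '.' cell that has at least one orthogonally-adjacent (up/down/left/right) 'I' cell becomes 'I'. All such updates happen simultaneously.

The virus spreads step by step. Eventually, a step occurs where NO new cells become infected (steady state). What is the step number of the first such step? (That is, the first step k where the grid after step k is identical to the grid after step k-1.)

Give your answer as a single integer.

Answer: 10

Derivation:
Step 0 (initial): 2 infected
Step 1: +5 new -> 7 infected
Step 2: +4 new -> 11 infected
Step 3: +4 new -> 15 infected
Step 4: +2 new -> 17 infected
Step 5: +3 new -> 20 infected
Step 6: +2 new -> 22 infected
Step 7: +1 new -> 23 infected
Step 8: +1 new -> 24 infected
Step 9: +2 new -> 26 infected
Step 10: +0 new -> 26 infected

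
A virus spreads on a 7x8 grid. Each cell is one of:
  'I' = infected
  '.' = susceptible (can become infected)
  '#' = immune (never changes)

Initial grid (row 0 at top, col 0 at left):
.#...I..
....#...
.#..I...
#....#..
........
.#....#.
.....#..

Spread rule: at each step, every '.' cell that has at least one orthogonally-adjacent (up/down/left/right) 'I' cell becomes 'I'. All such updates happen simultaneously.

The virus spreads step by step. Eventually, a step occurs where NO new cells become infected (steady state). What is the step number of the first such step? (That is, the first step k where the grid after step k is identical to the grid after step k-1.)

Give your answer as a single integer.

Step 0 (initial): 2 infected
Step 1: +6 new -> 8 infected
Step 2: +8 new -> 16 infected
Step 3: +9 new -> 25 infected
Step 4: +8 new -> 33 infected
Step 5: +5 new -> 38 infected
Step 6: +5 new -> 43 infected
Step 7: +3 new -> 46 infected
Step 8: +2 new -> 48 infected
Step 9: +0 new -> 48 infected

Answer: 9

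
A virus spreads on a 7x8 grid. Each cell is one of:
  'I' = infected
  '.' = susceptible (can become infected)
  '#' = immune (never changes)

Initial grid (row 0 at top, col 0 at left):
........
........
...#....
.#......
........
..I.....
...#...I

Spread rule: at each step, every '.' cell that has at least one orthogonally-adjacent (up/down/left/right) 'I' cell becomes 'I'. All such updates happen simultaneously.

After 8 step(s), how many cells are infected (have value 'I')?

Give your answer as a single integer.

Answer: 53

Derivation:
Step 0 (initial): 2 infected
Step 1: +6 new -> 8 infected
Step 2: +9 new -> 17 infected
Step 3: +9 new -> 26 infected
Step 4: +7 new -> 33 infected
Step 5: +8 new -> 41 infected
Step 6: +7 new -> 48 infected
Step 7: +4 new -> 52 infected
Step 8: +1 new -> 53 infected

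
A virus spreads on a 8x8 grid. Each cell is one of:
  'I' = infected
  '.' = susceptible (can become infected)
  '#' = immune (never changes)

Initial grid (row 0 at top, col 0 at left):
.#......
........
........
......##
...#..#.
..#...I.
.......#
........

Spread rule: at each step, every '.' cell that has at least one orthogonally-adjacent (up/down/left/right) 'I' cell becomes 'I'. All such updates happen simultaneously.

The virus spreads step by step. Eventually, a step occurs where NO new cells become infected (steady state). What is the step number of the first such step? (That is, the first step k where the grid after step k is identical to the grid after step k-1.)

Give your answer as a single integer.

Answer: 12

Derivation:
Step 0 (initial): 1 infected
Step 1: +3 new -> 4 infected
Step 2: +5 new -> 9 infected
Step 3: +6 new -> 15 infected
Step 4: +4 new -> 19 infected
Step 5: +6 new -> 25 infected
Step 6: +8 new -> 33 infected
Step 7: +10 new -> 43 infected
Step 8: +8 new -> 51 infected
Step 9: +4 new -> 55 infected
Step 10: +1 new -> 56 infected
Step 11: +1 new -> 57 infected
Step 12: +0 new -> 57 infected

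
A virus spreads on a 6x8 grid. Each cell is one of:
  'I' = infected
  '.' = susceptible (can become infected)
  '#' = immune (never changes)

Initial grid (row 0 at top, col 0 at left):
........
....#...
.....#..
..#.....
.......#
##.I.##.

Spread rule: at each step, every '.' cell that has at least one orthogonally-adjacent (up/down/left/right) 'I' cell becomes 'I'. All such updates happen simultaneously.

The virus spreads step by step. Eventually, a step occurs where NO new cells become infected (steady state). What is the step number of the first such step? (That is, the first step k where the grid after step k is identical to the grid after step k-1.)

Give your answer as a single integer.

Answer: 10

Derivation:
Step 0 (initial): 1 infected
Step 1: +3 new -> 4 infected
Step 2: +3 new -> 7 infected
Step 3: +4 new -> 11 infected
Step 4: +7 new -> 18 infected
Step 5: +5 new -> 23 infected
Step 6: +6 new -> 29 infected
Step 7: +5 new -> 34 infected
Step 8: +4 new -> 38 infected
Step 9: +1 new -> 39 infected
Step 10: +0 new -> 39 infected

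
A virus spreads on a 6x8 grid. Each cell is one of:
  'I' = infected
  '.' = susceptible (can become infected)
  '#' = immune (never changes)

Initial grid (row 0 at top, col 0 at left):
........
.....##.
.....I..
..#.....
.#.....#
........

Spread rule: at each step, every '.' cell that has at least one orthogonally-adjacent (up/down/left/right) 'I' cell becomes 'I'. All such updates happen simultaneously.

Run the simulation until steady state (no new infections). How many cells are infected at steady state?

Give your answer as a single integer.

Answer: 43

Derivation:
Step 0 (initial): 1 infected
Step 1: +3 new -> 4 infected
Step 2: +6 new -> 10 infected
Step 3: +9 new -> 19 infected
Step 4: +8 new -> 27 infected
Step 5: +8 new -> 35 infected
Step 6: +4 new -> 39 infected
Step 7: +3 new -> 42 infected
Step 8: +1 new -> 43 infected
Step 9: +0 new -> 43 infected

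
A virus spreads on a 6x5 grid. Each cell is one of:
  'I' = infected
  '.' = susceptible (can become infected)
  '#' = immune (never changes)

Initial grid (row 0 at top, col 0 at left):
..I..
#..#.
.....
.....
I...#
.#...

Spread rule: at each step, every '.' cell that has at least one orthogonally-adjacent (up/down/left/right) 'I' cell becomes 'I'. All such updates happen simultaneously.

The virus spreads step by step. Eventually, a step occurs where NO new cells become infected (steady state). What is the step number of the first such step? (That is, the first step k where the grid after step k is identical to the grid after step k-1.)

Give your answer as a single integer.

Answer: 6

Derivation:
Step 0 (initial): 2 infected
Step 1: +6 new -> 8 infected
Step 2: +7 new -> 15 infected
Step 3: +6 new -> 21 infected
Step 4: +3 new -> 24 infected
Step 5: +2 new -> 26 infected
Step 6: +0 new -> 26 infected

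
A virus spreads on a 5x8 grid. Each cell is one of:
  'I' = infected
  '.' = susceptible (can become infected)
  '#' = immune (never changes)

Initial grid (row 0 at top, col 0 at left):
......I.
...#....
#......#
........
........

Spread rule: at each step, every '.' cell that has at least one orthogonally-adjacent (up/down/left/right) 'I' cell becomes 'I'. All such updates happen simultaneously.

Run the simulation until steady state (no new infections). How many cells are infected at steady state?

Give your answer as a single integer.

Step 0 (initial): 1 infected
Step 1: +3 new -> 4 infected
Step 2: +4 new -> 8 infected
Step 3: +4 new -> 12 infected
Step 4: +5 new -> 17 infected
Step 5: +6 new -> 23 infected
Step 6: +5 new -> 28 infected
Step 7: +4 new -> 32 infected
Step 8: +2 new -> 34 infected
Step 9: +2 new -> 36 infected
Step 10: +1 new -> 37 infected
Step 11: +0 new -> 37 infected

Answer: 37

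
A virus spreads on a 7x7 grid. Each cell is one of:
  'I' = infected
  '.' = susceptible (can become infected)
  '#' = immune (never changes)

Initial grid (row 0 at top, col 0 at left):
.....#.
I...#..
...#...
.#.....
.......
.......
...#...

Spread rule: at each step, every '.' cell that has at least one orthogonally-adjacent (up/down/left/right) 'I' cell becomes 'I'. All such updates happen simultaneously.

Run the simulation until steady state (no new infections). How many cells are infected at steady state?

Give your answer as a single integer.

Answer: 44

Derivation:
Step 0 (initial): 1 infected
Step 1: +3 new -> 4 infected
Step 2: +4 new -> 8 infected
Step 3: +4 new -> 12 infected
Step 4: +4 new -> 16 infected
Step 5: +5 new -> 21 infected
Step 6: +4 new -> 25 infected
Step 7: +5 new -> 30 infected
Step 8: +4 new -> 34 infected
Step 9: +5 new -> 39 infected
Step 10: +3 new -> 42 infected
Step 11: +2 new -> 44 infected
Step 12: +0 new -> 44 infected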